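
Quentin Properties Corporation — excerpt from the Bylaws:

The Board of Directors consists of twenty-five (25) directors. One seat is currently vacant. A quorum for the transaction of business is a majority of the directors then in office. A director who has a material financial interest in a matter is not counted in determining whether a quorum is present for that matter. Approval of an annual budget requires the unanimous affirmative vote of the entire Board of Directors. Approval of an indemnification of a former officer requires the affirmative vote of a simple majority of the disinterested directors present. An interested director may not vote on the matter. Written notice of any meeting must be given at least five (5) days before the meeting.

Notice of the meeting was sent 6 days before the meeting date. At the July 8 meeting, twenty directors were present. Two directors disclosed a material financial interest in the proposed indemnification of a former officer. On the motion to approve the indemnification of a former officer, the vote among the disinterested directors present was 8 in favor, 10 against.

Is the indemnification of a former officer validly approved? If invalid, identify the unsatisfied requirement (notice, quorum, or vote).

Invalid — vote requirement not satisfied.

Notice: 6 days given; 5 required (6 ≥ 5). Satisfied.
Quorum: 20 present, but the 2 interested directors do not count, leaving 18. Quorum is 13. Satisfied.
Vote: the indemnification of a former officer requires a majority of the disinterested directors present (20 − 2 = 18). A majority of 18 is 10, so 10 affirmative votes are needed; 8 voted in favor. Not satisfied.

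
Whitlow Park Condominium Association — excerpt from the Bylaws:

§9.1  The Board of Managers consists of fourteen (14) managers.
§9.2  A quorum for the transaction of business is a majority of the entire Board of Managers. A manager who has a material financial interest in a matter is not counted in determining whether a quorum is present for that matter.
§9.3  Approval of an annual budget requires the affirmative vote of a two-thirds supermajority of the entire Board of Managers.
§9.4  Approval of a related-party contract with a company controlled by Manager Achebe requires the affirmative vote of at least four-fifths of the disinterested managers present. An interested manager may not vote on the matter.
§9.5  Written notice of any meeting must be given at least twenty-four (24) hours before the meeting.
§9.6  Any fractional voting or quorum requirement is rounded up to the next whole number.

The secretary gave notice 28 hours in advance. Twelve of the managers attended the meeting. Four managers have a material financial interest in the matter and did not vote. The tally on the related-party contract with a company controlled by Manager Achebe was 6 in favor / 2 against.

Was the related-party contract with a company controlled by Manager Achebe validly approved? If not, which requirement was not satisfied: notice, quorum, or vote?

Invalid — vote requirement not satisfied.

Notice: 28 hours given; 24 required (28 ≥ 24). Satisfied.
Quorum: 12 present, but the 4 interested managers do not count, leaving 8. Quorum is 8. Satisfied.
Vote: the related-party contract with a company controlled by Manager Achebe requires four-fifths of the disinterested managers present (12 − 4 = 8). 4/5 of 8 = 6.40, rounded up to 7, so 7 affirmative votes are needed; 6 voted in favor. Not satisfied.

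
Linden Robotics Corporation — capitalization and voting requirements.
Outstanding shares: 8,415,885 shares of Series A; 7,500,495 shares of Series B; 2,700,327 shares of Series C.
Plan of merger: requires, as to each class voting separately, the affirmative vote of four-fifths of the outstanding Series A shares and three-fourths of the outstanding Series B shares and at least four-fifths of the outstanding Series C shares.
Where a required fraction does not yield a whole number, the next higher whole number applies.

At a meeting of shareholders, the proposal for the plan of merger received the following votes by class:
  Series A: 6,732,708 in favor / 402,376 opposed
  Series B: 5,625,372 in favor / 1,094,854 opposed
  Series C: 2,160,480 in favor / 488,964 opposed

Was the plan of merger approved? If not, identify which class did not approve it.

Approved — every class gave the required vote.

Series A: 4/5 of 8415885 = 6732708; 6,732,708 required, 6,732,708 in favor — approved.
Series B: 3/4 of 7500495 = 5625371.25, rounded up to 5625372; 5,625,372 required, 5,625,372 in favor — approved.
Series C: 4/5 of 2700327 = 2160261.60, rounded up to 2160262; 2,160,262 required, 2,160,480 in favor — approved.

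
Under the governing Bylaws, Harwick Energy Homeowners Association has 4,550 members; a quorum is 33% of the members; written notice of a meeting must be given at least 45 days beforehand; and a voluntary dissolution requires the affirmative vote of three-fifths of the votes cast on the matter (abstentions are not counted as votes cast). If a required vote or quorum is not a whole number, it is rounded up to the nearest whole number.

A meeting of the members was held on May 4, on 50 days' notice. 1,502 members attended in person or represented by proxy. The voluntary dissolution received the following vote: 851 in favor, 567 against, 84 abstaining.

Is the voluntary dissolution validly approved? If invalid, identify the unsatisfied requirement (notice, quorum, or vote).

Notice: 50 days given; 45 required. Satisfied.
Quorum: 33% of 4,550 = 1,501.50, rounded up to 1,502; 1,502 present. Satisfied.
Vote: requires three-fifths of the votes cast (1,502 − 84 abstaining = 1,418); 3/5 of 1418 = 850.80, rounded up to 851, so 851 needed; 851 in favor. Satisfied.

Valid — all requirements satisfied.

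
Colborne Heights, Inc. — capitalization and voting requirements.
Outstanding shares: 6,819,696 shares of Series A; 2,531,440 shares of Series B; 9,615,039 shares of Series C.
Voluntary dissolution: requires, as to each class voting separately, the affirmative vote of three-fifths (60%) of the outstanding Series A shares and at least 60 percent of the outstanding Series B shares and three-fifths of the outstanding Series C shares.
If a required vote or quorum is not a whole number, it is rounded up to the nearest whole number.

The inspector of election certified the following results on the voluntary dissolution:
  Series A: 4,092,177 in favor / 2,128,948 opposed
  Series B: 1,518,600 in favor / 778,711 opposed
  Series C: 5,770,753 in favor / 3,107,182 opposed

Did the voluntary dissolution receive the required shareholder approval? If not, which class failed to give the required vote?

Series A: 3/5 of 6819696 = 4091817.60, rounded up to 4091818; 4,091,818 required, 4,092,177 in favor — approved.
Series B: 3/5 of 2531440 = 1518864; 1,518,864 required, 1,518,600 in favor — not approved.
Series C: 3/5 of 9615039 = 5769023.40, rounded up to 5769024; 5,769,024 required, 5,770,753 in favor — approved.

Not approved — the Series B shares did not give the required vote.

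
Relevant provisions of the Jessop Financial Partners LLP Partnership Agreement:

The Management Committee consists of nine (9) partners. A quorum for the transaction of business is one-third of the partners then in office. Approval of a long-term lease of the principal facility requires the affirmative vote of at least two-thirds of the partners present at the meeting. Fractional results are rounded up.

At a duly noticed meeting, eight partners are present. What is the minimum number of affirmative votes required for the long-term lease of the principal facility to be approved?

6

The long-term lease of the principal facility requires two-thirds of the partners present (8).
2/3 of 8 = 5.33, rounded up to 6.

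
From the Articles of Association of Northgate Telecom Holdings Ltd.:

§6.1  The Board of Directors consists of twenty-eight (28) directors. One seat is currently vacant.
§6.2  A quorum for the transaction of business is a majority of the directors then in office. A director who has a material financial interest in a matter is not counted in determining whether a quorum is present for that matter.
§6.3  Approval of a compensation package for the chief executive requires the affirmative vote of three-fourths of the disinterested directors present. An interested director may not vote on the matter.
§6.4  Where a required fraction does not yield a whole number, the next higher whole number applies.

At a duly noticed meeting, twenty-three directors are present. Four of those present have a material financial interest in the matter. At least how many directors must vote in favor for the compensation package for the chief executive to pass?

15

The compensation package for the chief executive requires three-fourths of the disinterested directors present (23 − 4 = 19).
3/4 of 19 = 14.25, rounded up to 15.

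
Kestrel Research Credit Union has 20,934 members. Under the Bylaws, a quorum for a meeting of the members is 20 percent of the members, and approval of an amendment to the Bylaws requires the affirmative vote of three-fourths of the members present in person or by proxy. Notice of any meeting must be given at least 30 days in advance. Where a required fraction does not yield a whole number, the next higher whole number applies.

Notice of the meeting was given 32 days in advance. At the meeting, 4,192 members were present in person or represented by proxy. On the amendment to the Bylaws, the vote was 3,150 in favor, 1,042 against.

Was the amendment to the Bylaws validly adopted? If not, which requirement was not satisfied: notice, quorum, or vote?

Notice: 32 days given; 30 required. Satisfied.
Quorum: 20% of 20,934 = 4,186.80, rounded up to 4,187; 4,192 present. Satisfied.
Vote: requires three-fourths of those present (4,192); 3/4 of 4192 = 3144, so 3,144 needed; 3,150 in favor. Satisfied.

Valid — all requirements satisfied.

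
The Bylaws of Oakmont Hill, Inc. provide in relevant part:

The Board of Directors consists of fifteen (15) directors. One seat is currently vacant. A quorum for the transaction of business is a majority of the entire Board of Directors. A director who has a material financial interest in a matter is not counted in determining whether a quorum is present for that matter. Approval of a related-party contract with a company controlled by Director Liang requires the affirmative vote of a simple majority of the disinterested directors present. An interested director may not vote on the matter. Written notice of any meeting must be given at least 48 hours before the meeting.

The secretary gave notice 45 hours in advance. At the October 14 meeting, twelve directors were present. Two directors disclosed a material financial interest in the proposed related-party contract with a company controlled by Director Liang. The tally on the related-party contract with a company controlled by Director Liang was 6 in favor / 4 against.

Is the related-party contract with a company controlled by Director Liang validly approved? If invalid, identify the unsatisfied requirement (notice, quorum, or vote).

Notice: 45 hours given; 48 required (45 < 48). Not satisfied.
Quorum: 12 present, but the 2 interested directors do not count, leaving 10. Quorum is 8. Satisfied.
Vote: the related-party contract with a company controlled by Director Liang requires a majority of the disinterested directors present (12 − 2 = 10). A majority of 10 is 6, so 6 affirmative votes are needed; 6 voted in favor. Satisfied.

Invalid — notice requirement not satisfied.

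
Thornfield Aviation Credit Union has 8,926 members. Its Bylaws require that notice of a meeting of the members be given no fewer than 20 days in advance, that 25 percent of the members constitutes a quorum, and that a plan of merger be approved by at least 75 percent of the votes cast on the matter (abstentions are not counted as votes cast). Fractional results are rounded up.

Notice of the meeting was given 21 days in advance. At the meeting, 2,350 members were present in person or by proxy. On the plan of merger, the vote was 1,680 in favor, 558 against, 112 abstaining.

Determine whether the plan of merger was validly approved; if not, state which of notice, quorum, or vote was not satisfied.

Valid — all requirements satisfied.

Notice: 21 days given; 20 required. Satisfied.
Quorum: 25% of 8,926 = 2,231.50, rounded up to 2,232; 2,350 present. Satisfied.
Vote: requires three-fourths of the votes cast (2,350 − 112 abstaining = 2,238); 3/4 of 2238 = 1678.50, rounded up to 1679, so 1,679 needed; 1,680 in favor. Satisfied.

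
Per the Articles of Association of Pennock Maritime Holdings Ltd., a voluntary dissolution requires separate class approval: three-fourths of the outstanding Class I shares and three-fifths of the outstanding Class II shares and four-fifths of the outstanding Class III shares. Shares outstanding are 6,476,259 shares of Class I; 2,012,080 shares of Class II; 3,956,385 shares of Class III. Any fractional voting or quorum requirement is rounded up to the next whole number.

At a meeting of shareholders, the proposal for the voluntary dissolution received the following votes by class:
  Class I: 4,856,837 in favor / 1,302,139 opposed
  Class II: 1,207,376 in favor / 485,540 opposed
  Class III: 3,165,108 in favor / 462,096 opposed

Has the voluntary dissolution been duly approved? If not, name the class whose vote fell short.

Class I: 3/4 of 6476259 = 4857194.25, rounded up to 4857195; 4,857,195 required, 4,856,837 in favor — not approved.
Class II: 3/5 of 2012080 = 1207248; 1,207,248 required, 1,207,376 in favor — approved.
Class III: 4/5 of 3956385 = 3165108; 3,165,108 required, 3,165,108 in favor — approved.

Not approved — the Class I shares did not give the required vote.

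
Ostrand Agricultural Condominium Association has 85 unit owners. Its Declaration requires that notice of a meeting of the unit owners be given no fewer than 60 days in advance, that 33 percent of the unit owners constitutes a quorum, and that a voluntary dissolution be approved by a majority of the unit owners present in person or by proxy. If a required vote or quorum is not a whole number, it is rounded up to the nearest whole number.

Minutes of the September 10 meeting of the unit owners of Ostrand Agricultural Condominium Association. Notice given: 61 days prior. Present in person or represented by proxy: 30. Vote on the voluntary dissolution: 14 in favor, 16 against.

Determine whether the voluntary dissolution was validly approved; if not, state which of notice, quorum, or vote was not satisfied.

Invalid — vote requirement not satisfied.

Notice: 61 days given; 60 required. Satisfied.
Quorum: 33% of 85 = 28.05, rounded up to 29; 30 present. Satisfied.
Vote: requires a majority of those present (30); a majority of 30 is 16, so 16 needed; 14 in favor. Not satisfied.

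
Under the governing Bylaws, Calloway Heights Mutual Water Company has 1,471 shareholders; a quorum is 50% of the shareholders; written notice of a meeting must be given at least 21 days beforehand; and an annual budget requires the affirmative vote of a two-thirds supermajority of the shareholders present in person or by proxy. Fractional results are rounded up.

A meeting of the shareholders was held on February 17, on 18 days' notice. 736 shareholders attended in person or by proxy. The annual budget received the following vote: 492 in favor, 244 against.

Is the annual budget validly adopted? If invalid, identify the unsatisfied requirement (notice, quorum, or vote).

Notice: 18 days given; 21 required. Not satisfied.
Quorum: 50% of 1,471 = 735.50, rounded up to 736; 736 present. Satisfied.
Vote: requires two-thirds of those present (736); 2/3 of 736 = 490.67, rounded up to 491, so 491 needed; 492 in favor. Satisfied.

Invalid — notice requirement not satisfied.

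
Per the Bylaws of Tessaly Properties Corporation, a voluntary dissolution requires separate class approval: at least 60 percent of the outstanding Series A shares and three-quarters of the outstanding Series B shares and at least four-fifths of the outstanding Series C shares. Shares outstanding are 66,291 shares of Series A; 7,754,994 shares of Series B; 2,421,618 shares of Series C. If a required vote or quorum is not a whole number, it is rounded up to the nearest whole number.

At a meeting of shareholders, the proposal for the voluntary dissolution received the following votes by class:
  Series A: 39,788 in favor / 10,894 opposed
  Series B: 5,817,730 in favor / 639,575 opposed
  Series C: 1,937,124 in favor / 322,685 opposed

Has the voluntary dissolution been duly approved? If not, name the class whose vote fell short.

Series A: 3/5 of 66291 = 39774.60, rounded up to 39775; 39,775 required, 39,788 in favor — approved.
Series B: 3/4 of 7754994 = 5816245.50, rounded up to 5816246; 5,816,246 required, 5,817,730 in favor — approved.
Series C: 4/5 of 2421618 = 1937294.40, rounded up to 1937295; 1,937,295 required, 1,937,124 in favor — not approved.

Not approved — the Series C shares did not give the required vote.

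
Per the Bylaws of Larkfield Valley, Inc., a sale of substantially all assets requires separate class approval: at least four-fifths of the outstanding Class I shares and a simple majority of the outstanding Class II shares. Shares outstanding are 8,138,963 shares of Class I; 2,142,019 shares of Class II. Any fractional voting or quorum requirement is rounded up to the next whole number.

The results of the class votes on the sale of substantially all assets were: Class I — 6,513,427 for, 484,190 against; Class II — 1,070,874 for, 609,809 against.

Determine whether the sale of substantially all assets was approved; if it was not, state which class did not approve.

Not approved — the Class II shares did not give the required vote.

Class I: 4/5 of 8138963 = 6511170.40, rounded up to 6511171; 6,511,171 required, 6,513,427 in favor — approved.
Class II: a majority of 2142019 is 1071010; 1,071,010 required, 1,070,874 in favor — not approved.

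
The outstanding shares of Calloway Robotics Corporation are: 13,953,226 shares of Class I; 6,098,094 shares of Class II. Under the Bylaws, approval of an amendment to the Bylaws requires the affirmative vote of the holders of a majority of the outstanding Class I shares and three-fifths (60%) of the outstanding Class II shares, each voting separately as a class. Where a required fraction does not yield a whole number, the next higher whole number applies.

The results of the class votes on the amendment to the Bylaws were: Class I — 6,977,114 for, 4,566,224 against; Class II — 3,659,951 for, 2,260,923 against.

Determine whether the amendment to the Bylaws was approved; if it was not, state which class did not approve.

Approved — every class gave the required vote.

Class I: a majority of 13953226 is 6976614; 6,976,614 required, 6,977,114 in favor — approved.
Class II: 3/5 of 6098094 = 3658856.40, rounded up to 3658857; 3,658,857 required, 3,659,951 in favor — approved.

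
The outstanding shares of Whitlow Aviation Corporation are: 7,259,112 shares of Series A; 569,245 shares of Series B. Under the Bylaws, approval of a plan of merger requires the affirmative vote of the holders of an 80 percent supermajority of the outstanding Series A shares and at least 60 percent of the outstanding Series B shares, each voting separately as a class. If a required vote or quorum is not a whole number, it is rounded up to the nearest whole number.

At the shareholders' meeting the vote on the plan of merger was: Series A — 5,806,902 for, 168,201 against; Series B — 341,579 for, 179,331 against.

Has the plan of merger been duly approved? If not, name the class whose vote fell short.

Series A: 4/5 of 7259112 = 5807289.60, rounded up to 5807290; 5,807,290 required, 5,806,902 in favor — not approved.
Series B: 3/5 of 569245 = 341547; 341,547 required, 341,579 in favor — approved.

Not approved — the Series A shares did not give the required vote.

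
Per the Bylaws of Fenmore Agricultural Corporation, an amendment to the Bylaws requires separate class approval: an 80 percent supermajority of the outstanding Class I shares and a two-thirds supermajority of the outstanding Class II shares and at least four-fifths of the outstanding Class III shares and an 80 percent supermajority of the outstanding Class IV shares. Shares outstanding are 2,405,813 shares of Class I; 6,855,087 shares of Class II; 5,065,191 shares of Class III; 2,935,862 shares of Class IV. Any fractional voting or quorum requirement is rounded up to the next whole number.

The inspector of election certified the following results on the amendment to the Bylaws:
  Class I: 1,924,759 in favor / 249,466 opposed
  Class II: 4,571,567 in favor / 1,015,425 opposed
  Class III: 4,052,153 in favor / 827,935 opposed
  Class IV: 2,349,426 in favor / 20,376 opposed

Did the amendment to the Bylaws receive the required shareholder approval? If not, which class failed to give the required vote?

Class I: 4/5 of 2405813 = 1924650.40, rounded up to 1924651; 1,924,651 required, 1,924,759 in favor — approved.
Class II: 2/3 of 6855087 = 4570058; 4,570,058 required, 4,571,567 in favor — approved.
Class III: 4/5 of 5065191 = 4052152.80, rounded up to 4052153; 4,052,153 required, 4,052,153 in favor — approved.
Class IV: 4/5 of 2935862 = 2348689.60, rounded up to 2348690; 2,348,690 required, 2,349,426 in favor — approved.

Approved — every class gave the required vote.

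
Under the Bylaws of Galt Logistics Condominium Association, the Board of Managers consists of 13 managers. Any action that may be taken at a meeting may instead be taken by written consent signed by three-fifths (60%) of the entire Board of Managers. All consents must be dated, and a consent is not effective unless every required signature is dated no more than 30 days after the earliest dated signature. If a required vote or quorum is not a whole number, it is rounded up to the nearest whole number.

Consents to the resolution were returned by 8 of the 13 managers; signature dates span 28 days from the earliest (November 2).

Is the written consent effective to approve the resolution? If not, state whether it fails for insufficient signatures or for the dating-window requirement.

Effective — both the signature and dating-window requirements are satisfied.

Signatures required: three-fifths (60%) of 13 — 3/5 of 13 = 7.80, rounded up to 8, so 8 needed; 8 signed. Sufficient.
Dating window: the latest signature is 28 days after the earliest; the limit is 30 days. Within the window.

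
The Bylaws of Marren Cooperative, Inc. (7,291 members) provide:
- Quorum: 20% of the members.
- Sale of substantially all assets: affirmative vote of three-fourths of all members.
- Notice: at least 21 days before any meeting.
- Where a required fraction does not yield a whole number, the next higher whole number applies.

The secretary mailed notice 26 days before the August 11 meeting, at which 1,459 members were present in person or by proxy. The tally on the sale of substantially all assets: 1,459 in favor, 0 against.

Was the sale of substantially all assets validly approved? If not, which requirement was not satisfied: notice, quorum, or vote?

Notice: 26 days given; 21 required. Satisfied.
Quorum: 20% of 7,291 = 1,458.20, rounded up to 1,459; 1,459 present. Satisfied.
Vote: requires three-fourths of all members (7,291); 3/4 of 7291 = 5468.25, rounded up to 5469, so 5,469 needed; 1,459 in favor. Not satisfied.

Invalid — vote requirement not satisfied.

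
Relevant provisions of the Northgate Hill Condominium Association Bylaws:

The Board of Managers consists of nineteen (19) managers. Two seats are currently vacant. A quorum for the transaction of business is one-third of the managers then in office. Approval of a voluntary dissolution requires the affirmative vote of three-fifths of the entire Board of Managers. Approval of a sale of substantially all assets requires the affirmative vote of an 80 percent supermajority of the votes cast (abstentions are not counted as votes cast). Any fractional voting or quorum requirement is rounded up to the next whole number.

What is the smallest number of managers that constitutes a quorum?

1/3 of 17 = 5.67, rounded up to 6.

6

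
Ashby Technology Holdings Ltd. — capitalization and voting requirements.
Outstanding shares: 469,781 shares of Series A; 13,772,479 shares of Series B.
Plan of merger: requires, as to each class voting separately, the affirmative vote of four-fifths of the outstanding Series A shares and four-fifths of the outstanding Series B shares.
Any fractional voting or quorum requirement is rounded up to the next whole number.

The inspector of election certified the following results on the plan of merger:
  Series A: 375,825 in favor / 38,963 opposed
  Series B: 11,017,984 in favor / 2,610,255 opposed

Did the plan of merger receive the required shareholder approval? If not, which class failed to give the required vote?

Series A: 4/5 of 469781 = 375824.80, rounded up to 375825; 375,825 required, 375,825 in favor — approved.
Series B: 4/5 of 13772479 = 11017983.20, rounded up to 11017984; 11,017,984 required, 11,017,984 in favor — approved.

Approved — every class gave the required vote.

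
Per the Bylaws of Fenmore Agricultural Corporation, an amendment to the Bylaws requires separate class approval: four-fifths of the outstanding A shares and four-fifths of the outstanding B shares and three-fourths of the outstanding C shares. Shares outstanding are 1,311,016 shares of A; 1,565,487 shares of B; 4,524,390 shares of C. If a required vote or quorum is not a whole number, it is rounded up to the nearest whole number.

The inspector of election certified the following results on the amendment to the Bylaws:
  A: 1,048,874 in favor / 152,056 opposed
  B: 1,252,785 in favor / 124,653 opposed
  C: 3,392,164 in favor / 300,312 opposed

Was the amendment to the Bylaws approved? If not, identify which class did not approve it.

Not approved — the C shares did not give the required vote.

A: 4/5 of 1311016 = 1048812.80, rounded up to 1048813; 1,048,813 required, 1,048,874 in favor — approved.
B: 4/5 of 1565487 = 1252389.60, rounded up to 1252390; 1,252,390 required, 1,252,785 in favor — approved.
C: 3/4 of 4524390 = 3393292.50, rounded up to 3393293; 3,393,293 required, 3,392,164 in favor — not approved.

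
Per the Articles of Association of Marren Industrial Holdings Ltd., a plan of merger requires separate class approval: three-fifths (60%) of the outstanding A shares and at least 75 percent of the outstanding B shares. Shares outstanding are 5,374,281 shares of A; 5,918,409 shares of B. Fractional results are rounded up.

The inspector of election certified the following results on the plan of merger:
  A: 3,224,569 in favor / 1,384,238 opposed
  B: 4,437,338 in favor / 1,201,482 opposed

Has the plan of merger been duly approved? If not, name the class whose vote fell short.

Not approved — the B shares did not give the required vote.

A: 3/5 of 5374281 = 3224568.60, rounded up to 3224569; 3,224,569 required, 3,224,569 in favor — approved.
B: 3/4 of 5918409 = 4438806.75, rounded up to 4438807; 4,438,807 required, 4,437,338 in favor — not approved.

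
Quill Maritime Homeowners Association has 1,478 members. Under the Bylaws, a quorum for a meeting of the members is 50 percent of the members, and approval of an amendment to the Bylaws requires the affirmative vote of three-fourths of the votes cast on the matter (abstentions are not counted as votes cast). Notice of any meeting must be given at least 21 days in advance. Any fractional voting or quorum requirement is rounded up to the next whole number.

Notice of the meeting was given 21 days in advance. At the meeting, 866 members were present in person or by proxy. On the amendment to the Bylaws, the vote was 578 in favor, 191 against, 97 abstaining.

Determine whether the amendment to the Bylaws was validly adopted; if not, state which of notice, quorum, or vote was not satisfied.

Valid — all requirements satisfied.

Notice: 21 days given; 21 required. Satisfied.
Quorum: 50% of 1,478 = 739; 866 present. Satisfied.
Vote: requires three-fourths of the votes cast (866 − 97 abstaining = 769); 3/4 of 769 = 576.75, rounded up to 577, so 577 needed; 578 in favor. Satisfied.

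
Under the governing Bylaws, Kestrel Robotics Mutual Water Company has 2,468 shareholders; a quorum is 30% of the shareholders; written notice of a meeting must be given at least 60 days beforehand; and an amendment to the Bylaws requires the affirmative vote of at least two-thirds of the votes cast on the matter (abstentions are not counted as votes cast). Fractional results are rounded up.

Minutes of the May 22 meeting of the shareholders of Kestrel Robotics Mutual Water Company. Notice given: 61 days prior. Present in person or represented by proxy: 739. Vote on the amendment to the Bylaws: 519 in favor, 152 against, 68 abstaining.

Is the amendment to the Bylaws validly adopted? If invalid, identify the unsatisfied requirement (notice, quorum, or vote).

Notice: 61 days given; 60 required. Satisfied.
Quorum: 30% of 2,468 = 740.40, rounded up to 741; 739 present. Not satisfied.
Vote: requires two-thirds of the votes cast (739 − 68 abstaining = 671); 2/3 of 671 = 447.33, rounded up to 448, so 448 needed; 519 in favor. Satisfied.

Invalid — quorum requirement not satisfied.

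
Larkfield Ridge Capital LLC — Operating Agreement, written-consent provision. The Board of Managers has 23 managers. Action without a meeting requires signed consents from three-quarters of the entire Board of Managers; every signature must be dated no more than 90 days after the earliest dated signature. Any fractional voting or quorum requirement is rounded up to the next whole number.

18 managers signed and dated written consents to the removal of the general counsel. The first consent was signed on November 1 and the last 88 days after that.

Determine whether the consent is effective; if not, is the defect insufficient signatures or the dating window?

Effective — both the signature and dating-window requirements are satisfied.

Signatures required: three-quarters of 23 — 3/4 of 23 = 17.25, rounded up to 18, so 18 needed; 18 signed. Sufficient.
Dating window: the latest signature is 88 days after the earliest; the limit is 90 days. Within the window.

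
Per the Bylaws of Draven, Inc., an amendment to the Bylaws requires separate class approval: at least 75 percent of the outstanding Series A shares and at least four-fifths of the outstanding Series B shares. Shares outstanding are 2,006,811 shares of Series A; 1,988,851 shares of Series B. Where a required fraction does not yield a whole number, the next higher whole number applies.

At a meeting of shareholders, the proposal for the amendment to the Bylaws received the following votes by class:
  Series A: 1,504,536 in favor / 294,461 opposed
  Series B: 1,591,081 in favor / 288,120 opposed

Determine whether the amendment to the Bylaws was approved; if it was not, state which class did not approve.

Not approved — the Series A shares did not give the required vote.

Series A: 3/4 of 2006811 = 1505108.25, rounded up to 1505109; 1,505,109 required, 1,504,536 in favor — not approved.
Series B: 4/5 of 1988851 = 1591080.80, rounded up to 1591081; 1,591,081 required, 1,591,081 in favor — approved.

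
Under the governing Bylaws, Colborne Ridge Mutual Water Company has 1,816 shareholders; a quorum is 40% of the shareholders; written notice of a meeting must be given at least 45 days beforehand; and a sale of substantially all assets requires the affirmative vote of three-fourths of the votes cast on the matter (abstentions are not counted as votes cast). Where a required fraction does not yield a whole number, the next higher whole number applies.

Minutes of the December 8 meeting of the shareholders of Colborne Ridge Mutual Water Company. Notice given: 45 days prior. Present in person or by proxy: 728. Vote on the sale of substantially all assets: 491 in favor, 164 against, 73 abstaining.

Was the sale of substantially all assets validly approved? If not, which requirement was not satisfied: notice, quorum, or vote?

Invalid — vote requirement not satisfied.

Notice: 45 days given; 45 required. Satisfied.
Quorum: 40% of 1,816 = 726.40, rounded up to 727; 728 present. Satisfied.
Vote: requires three-fourths of the votes cast (728 − 73 abstaining = 655); 3/4 of 655 = 491.25, rounded up to 492, so 492 needed; 491 in favor. Not satisfied.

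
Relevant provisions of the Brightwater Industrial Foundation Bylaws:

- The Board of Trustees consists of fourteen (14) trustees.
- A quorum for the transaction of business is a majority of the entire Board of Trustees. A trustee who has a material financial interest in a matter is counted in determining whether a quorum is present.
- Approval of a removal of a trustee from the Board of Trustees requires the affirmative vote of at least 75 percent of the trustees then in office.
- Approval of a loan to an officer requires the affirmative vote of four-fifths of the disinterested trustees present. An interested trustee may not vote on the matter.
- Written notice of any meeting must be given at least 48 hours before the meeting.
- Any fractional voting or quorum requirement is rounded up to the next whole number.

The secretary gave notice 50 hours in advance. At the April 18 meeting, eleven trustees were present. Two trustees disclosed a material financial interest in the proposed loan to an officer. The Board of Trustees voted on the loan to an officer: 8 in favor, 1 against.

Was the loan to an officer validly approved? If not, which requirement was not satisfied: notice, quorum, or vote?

Valid — all requirements satisfied.

Notice: 50 hours given; 48 required (50 ≥ 48). Satisfied.
Quorum: 11 present (interested trustees count toward quorum); quorum is 8. Satisfied.
Vote: the loan to an officer requires four-fifths of the disinterested trustees present (11 − 2 = 9). 4/5 of 9 = 7.20, rounded up to 8, so 8 affirmative votes are needed; 8 voted in favor. Satisfied.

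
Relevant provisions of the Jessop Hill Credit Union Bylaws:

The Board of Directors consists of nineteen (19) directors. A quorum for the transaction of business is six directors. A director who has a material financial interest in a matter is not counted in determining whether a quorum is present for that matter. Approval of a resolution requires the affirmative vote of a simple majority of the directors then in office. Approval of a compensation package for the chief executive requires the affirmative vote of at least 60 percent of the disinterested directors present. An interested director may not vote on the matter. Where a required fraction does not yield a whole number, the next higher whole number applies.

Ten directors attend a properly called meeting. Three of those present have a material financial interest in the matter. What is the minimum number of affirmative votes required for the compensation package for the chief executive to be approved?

The compensation package for the chief executive requires three-fifths of the disinterested directors present (10 − 3 = 7).
3/5 of 7 = 4.20, rounded up to 5.

5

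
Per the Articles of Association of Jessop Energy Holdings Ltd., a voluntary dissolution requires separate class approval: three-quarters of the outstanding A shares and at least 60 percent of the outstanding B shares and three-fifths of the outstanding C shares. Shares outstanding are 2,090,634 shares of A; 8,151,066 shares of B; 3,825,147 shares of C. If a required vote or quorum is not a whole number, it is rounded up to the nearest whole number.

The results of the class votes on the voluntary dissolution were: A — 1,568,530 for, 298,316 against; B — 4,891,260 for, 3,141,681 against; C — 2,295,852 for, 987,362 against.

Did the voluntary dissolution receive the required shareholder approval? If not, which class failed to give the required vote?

Approved — every class gave the required vote.

A: 3/4 of 2090634 = 1567975.50, rounded up to 1567976; 1,567,976 required, 1,568,530 in favor — approved.
B: 3/5 of 8151066 = 4890639.60, rounded up to 4890640; 4,890,640 required, 4,891,260 in favor — approved.
C: 3/5 of 3825147 = 2295088.20, rounded up to 2295089; 2,295,089 required, 2,295,852 in favor — approved.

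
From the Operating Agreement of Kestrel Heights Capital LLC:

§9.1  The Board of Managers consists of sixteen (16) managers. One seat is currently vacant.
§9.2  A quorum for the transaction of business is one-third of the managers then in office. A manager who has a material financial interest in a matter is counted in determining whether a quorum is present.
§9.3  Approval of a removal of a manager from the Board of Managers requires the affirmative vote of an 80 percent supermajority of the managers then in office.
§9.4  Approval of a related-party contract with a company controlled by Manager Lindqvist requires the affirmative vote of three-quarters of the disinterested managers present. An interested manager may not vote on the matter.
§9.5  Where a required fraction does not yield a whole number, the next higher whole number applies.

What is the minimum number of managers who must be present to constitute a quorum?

5

1/3 of 15 = 5.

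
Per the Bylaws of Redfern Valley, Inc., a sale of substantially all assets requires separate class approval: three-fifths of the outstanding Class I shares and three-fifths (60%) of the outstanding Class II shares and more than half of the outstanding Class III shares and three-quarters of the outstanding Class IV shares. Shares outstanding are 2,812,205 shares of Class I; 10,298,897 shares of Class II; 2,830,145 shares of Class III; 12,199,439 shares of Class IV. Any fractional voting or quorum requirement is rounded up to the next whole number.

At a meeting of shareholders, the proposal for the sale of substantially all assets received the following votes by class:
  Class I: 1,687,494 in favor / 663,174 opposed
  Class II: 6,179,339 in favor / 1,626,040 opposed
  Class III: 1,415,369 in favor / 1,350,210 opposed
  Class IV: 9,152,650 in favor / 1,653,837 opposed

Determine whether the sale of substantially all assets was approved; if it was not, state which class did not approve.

Class I: 3/5 of 2812205 = 1687323; 1,687,323 required, 1,687,494 in favor — approved.
Class II: 3/5 of 10298897 = 6179338.20, rounded up to 6179339; 6,179,339 required, 6,179,339 in favor — approved.
Class III: a majority of 2830145 is 1415073; 1,415,073 required, 1,415,369 in favor — approved.
Class IV: 3/4 of 12199439 = 9149579.25, rounded up to 9149580; 9,149,580 required, 9,152,650 in favor — approved.

Approved — every class gave the required vote.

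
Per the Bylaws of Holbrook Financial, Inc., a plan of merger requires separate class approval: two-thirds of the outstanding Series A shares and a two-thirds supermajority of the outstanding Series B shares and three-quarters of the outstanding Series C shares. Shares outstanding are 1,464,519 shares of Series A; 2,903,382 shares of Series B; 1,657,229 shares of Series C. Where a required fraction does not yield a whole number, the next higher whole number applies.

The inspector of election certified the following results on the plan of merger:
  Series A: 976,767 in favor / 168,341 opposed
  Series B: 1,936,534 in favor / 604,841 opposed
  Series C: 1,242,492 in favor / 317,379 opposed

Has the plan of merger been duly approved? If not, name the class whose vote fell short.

Not approved — the Series C shares did not give the required vote.

Series A: 2/3 of 1464519 = 976346; 976,346 required, 976,767 in favor — approved.
Series B: 2/3 of 2903382 = 1935588; 1,935,588 required, 1,936,534 in favor — approved.
Series C: 3/4 of 1657229 = 1242921.75, rounded up to 1242922; 1,242,922 required, 1,242,492 in favor — not approved.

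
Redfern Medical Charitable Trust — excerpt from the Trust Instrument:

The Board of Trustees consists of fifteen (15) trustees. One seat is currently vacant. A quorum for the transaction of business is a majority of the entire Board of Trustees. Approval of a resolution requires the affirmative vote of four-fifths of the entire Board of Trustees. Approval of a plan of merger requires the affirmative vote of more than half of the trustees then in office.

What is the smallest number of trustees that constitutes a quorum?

A majority of 15 is 8.

8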